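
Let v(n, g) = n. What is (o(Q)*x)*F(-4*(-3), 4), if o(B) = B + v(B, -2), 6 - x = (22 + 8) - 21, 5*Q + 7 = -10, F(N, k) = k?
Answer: 408/5 ≈ 81.600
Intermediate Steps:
Q = -17/5 (Q = -7/5 + (1/5)*(-10) = -7/5 - 2 = -17/5 ≈ -3.4000)
x = -3 (x = 6 - ((22 + 8) - 21) = 6 - (30 - 21) = 6 - 1*9 = 6 - 9 = -3)
o(B) = 2*B (o(B) = B + B = 2*B)
(o(Q)*x)*F(-4*(-3), 4) = ((2*(-17/5))*(-3))*4 = -34/5*(-3)*4 = (102/5)*4 = 408/5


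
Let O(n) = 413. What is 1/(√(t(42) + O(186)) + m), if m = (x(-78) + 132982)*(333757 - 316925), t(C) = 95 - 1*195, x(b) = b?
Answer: 2237040128/5004348534282256071 - √313/5004348534282256071 ≈ 4.4702e-10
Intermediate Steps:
t(C) = -100 (t(C) = 95 - 195 = -100)
m = 2237040128 (m = (-78 + 132982)*(333757 - 316925) = 132904*16832 = 2237040128)
1/(√(t(42) + O(186)) + m) = 1/(√(-100 + 413) + 2237040128) = 1/(√313 + 2237040128) = 1/(2237040128 + √313)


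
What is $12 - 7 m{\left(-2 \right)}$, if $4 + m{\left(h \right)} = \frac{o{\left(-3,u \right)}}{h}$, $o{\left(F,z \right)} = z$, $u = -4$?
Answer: $26$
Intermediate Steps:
$m{\left(h \right)} = -4 - \frac{4}{h}$
$12 - 7 m{\left(-2 \right)} = 12 - 7 \left(-4 - \frac{4}{-2}\right) = 12 - 7 \left(-4 - -2\right) = 12 - 7 \left(-4 + 2\right) = 12 - -14 = 12 + 14 = 26$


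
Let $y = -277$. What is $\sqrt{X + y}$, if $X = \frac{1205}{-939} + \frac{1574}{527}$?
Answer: $\frac{i \sqrt{67414482344490}}{494853} \approx 16.592 i$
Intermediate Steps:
$X = \frac{842951}{494853}$ ($X = 1205 \left(- \frac{1}{939}\right) + 1574 \cdot \frac{1}{527} = - \frac{1205}{939} + \frac{1574}{527} = \frac{842951}{494853} \approx 1.7034$)
$\sqrt{X + y} = \sqrt{\frac{842951}{494853} - 277} = \sqrt{- \frac{136231330}{494853}} = \frac{i \sqrt{67414482344490}}{494853}$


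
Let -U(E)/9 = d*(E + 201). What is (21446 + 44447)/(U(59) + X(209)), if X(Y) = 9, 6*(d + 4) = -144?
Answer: 65893/65529 ≈ 1.0056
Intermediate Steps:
d = -28 (d = -4 + (1/6)*(-144) = -4 - 24 = -28)
U(E) = 50652 + 252*E (U(E) = -(-252)*(E + 201) = -(-252)*(201 + E) = -9*(-5628 - 28*E) = 50652 + 252*E)
(21446 + 44447)/(U(59) + X(209)) = (21446 + 44447)/((50652 + 252*59) + 9) = 65893/((50652 + 14868) + 9) = 65893/(65520 + 9) = 65893/65529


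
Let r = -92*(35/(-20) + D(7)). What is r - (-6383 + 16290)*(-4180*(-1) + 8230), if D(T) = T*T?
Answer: -122950217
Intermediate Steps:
D(T) = T**2
r = -4347 (r = -92*(35/(-20) + 7**2) = -92*(35*(-1/20) + 49) = -92*(-7/4 + 49) = -92*189/4 = -4347)
r - (-6383 + 16290)*(-4180*(-1) + 8230) = -4347 - (-6383 + 16290)*(-4180*(-1) + 8230) = -4347 - 9907*(4180 + 8230) = -4347 - 9907*12410 = -4347 - 1*122945870 = -4347 - 122945870 = -122950217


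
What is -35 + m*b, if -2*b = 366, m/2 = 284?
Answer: -103979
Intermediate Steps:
m = 568 (m = 2*284 = 568)
b = -183 (b = -½*366 = -183)
-35 + m*b = -35 + 568*(-183) = -35 - 103944 = -103979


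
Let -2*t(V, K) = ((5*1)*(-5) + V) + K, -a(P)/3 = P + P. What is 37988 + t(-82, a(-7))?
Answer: 76041/2 ≈ 38021.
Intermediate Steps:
a(P) = -6*P (a(P) = -3*(P + P) = -6*P)
t(V, K) = 25/2 - K/2 - V/2 (t(V, K) = -(((5*1)*(-5) + V) + K)/2 = -((5*(-5) + V) + K)/2 = -((-25 + V) + K)/2 = -(-25 + K + V)/2 = 25/2 - K/2 - V/2)
37988 + t(-82, a(-7)) = 37988 + (25/2 - (-3)*(-7) - 1/2*(-82)) = 37988 + (25/2 - 1/2*42 + 41) = 37988 + (25/2 - 21 + 41) = 37988 + 65/2 = 76041/2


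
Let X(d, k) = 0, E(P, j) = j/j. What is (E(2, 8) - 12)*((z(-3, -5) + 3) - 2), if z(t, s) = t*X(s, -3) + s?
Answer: 44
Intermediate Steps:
E(P, j) = 1
z(t, s) = s (z(t, s) = t*0 + s = 0 + s = s)
(E(2, 8) - 12)*((z(-3, -5) + 3) - 2) = (1 - 12)*((-5 + 3) - 2) = -11*(-2 - 2) = -11*(-4) = 44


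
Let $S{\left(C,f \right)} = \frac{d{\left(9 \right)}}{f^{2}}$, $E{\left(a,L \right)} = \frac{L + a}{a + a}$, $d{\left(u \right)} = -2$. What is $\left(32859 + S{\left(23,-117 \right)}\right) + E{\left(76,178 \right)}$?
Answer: $\frac{34187059027}{1040364} \approx 32861.0$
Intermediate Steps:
$E{\left(a,L \right)} = \frac{L + a}{2 a}$
$S{\left(C,f \right)} = - \frac{2}{f^{2}}$
$\left(32859 + S{\left(23,-117 \right)}\right) + E{\left(76,178 \right)} = \left(32859 - \frac{2}{13689}\right) + \frac{178 + 76}{2 \cdot 76} = \left(32859 - \frac{2}{13689}\right) + \frac{1}{2} \cdot \frac{1}{76} \cdot 254 = \left(32859 - \frac{2}{13689}\right) + \frac{127}{76} = \frac{449806849}{13689} + \frac{127}{76} = \frac{34187059027}{1040364}$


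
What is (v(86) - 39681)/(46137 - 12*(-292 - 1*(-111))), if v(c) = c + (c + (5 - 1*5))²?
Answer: -10733/16103 ≈ -0.66652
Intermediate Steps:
v(c) = c + c² (v(c) = c + (c + (5 - 5))² = c + (c + 0)² = c + c²)
(v(86) - 39681)/(46137 - 12*(-292 - 1*(-111))) = (86*(1 + 86) - 39681)/(46137 - 12*(-292 - 1*(-111))) = (86*87 - 39681)/(46137 - 12*(-292 + 111)) = (7482 - 39681)/(46137 - 12*(-181)) = -32199/(46137 + 2172) = -32199/48309 = -32199*1/48309 = -10733/16103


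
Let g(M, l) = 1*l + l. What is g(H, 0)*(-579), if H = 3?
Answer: 0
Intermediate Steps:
g(M, l) = 2*l (g(M, l) = l + l = 2*l)
g(H, 0)*(-579) = (2*0)*(-579) = 0*(-579) = 0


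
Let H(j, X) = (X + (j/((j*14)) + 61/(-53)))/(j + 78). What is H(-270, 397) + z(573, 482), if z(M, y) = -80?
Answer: -11690893/142464 ≈ -82.062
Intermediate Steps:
H(j, X) = (-801/742 + X)/(78 + j) (H(j, X) = (X + (j/((14*j)) + 61*(-1/53)))/(78 + j) = (X + (j*(1/(14*j)) - 61/53))/(78 + j) = (X + (1/14 - 61/53))/(78 + j) = (X - 801/742)/(78 + j) = (-801/742 + X)/(78 + j))
H(-270, 397) + z(573, 482) = (-801/742 + 397)/(78 - 270) - 80 = (293773/742)/(-192) - 80 = -1/192*293773/742 - 80 = -293773/142464 - 80 = -11690893/142464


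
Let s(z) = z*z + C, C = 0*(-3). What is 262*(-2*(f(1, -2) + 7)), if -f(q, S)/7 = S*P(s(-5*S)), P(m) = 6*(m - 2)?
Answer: -4317236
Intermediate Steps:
C = 0
s(z) = z² (s(z) = z*z + 0 = z² + 0 = z²)
P(m) = -12 + 6*m (P(m) = 6*(-2 + m) = -12 + 6*m)
f(q, S) = -7*S*(-12 + 150*S²) (f(q, S) = -7*S*(-12 + 6*(-5*S)²) = -7*S*(-12 + 6*(25*S²)) = -7*S*(-12 + 150*S²))
262*(-2*(f(1, -2) + 7)) = 262*(-2*((-1050*(-2)³ + 84*(-2)) + 7)) = 262*(-2*((-1050*(-8) - 168) + 7)) = 262*(-2*((8400 - 168) + 7)) = 262*(-2*(8232 + 7)) = 262*(-2*8239) = 262*(-16478) = -4317236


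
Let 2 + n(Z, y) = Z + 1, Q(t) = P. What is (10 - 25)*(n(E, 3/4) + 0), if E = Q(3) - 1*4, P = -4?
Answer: 135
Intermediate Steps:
Q(t) = -4
E = -8 (E = -4 - 1*4 = -4 - 4 = -8)
n(Z, y) = -1 + Z (n(Z, y) = -2 + (Z + 1) = -2 + (1 + Z) = -1 + Z)
(10 - 25)*(n(E, 3/4) + 0) = (10 - 25)*((-1 - 8) + 0) = -15*(-9 + 0) = -15*(-9) = 135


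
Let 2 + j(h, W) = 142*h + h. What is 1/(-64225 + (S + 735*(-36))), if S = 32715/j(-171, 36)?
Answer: -4891/443546878 ≈ -1.1027e-5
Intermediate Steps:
j(h, W) = -2 + 143*h (j(h, W) = -2 + (142*h + h) = -2 + 143*h)
S = -6543/4891 (S = 32715/(-2 + 143*(-171)) = 32715/(-2 - 24453) = 32715/(-24455) = 32715*(-1/24455) = -6543/4891 ≈ -1.3378)
1/(-64225 + (S + 735*(-36))) = 1/(-64225 + (-6543/4891 + 735*(-36))) = 1/(-64225 + (-6543/4891 - 26460)) = 1/(-64225 - 129422403/4891) = 1/(-443546878/4891) = -4891/443546878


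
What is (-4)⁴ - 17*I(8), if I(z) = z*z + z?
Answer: -968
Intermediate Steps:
I(z) = z + z² (I(z) = z² + z = z + z²)
(-4)⁴ - 17*I(8) = (-4)⁴ - 136*(1 + 8) = 256 - 136*9 = 256 - 17*72 = 256 - 1224 = -968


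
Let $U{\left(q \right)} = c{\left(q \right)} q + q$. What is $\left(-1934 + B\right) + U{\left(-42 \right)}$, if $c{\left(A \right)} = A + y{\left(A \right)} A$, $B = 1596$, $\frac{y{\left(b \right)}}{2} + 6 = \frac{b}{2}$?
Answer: $-93872$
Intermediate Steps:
$y{\left(b \right)} = -12 + b$ ($y{\left(b \right)} = -12 + 2 \frac{b}{2} = -12 + b$)
$c{\left(A \right)} = A + A \left(-12 + A\right)$ ($c{\left(A \right)} = A + \left(-12 + A\right) A = A + A \left(-12 + A\right)$)
$U{\left(q \right)} = q + q^{2} \left(-11 + q\right)$ ($U{\left(q \right)} = q \left(-11 + q\right) q + q = q^{2} \left(-11 + q\right) + q = q + q^{2} \left(-11 + q\right)$)
$\left(-1934 + B\right) + U{\left(-42 \right)} = \left(-1934 + 1596\right) - 42 \left(1 - 42 \left(-11 - 42\right)\right) = -338 - 42 \left(1 - -2226\right) = -338 - 42 \left(1 + 2226\right) = -338 - 93534 = -93872$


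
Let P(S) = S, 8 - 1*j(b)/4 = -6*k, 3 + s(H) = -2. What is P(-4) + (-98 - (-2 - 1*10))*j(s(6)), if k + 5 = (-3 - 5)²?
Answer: -124532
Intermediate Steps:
s(H) = -5 (s(H) = -3 - 2 = -5)
k = 59 (k = -5 + (-3 - 5)² = -5 + (-8)² = -5 + 64 = 59)
j(b) = 1448 (j(b) = 32 - (-24)*59 = 32 - 4*(-354) = 32 + 1416 = 1448)
P(-4) + (-98 - (-2 - 1*10))*j(s(6)) = -4 + (-98 - (-2 - 1*10))*1448 = -4 + (-98 - (-2 - 10))*1448 = -4 + (-98 - 1*(-12))*1448 = -4 + (-98 + 12)*1448 = -4 - 86*1448 = -4 - 124528 = -124532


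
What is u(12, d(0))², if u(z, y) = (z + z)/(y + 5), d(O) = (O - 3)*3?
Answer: 36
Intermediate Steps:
d(O) = -9 + 3*O (d(O) = (-3 + O)*3 = -9 + 3*O)
u(z, y) = 2*z/(5 + y) (u(z, y) = (2*z)/(5 + y) = 2*z/(5 + y))
u(12, d(0))² = (2*12/(5 + (-9 + 3*0)))² = (2*12/(5 + (-9 + 0)))² = (2*12/(5 - 9))² = (2*12/(-4))² = (2*12*(-¼))² = (-6)² = 36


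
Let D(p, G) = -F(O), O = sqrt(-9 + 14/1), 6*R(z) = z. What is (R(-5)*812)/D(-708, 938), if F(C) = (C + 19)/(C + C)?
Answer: -5075/267 + 19285*sqrt(5)/267 ≈ 142.50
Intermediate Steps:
R(z) = z/6
O = sqrt(5) (O = sqrt(-9 + 14*1) = sqrt(-9 + 14) = sqrt(5) ≈ 2.2361)
F(C) = (19 + C)/(2*C) (F(C) = (19 + C)/((2*C)) = (19 + C)*(1/(2*C)) = (19 + C)/(2*C))
D(p, G) = -sqrt(5)*(19 + sqrt(5))/10 (D(p, G) = -(19 + sqrt(5))/(2*(sqrt(5))) = -sqrt(5)/5*(19 + sqrt(5))/2 = -sqrt(5)*(19 + sqrt(5))/10)
(R(-5)*812)/D(-708, 938) = (((1/6)*(-5))*812)/(-1/2 - 19*sqrt(5)/10) = (-5/6*812)/(-1/2 - 19*sqrt(5)/10) = -2030/(3*(-1/2 - 19*sqrt(5)/10))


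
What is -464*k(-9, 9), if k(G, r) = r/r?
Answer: -464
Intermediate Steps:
k(G, r) = 1
-464*k(-9, 9) = -464*1 = -464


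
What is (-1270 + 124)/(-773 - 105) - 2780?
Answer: -1219847/439 ≈ -2778.7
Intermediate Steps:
(-1270 + 124)/(-773 - 105) - 2780 = -1146/(-878) - 2780 = -1146*(-1/878) - 2780 = 573/439 - 2780 = -1219847/439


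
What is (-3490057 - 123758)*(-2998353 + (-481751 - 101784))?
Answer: 12944280582720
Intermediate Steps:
(-3490057 - 123758)*(-2998353 + (-481751 - 101784)) = -3613815*(-2998353 - 583535) = -3613815*(-3581888) = 12944280582720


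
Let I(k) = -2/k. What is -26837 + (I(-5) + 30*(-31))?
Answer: -138833/5 ≈ -27767.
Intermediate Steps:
-26837 + (I(-5) + 30*(-31)) = -26837 + (-2/(-5) + 30*(-31)) = -26837 + (-2*(-⅕) - 930) = -26837 + (⅖ - 930) = -26837 - 4648/5 = -138833/5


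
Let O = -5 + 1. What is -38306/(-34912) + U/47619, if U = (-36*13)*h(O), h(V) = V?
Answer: 8074567/7104592 ≈ 1.1365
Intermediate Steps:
O = -4
U = 1872 (U = -36*13*(-4) = -468*(-4) = 1872)
-38306/(-34912) + U/47619 = -38306/(-34912) + 1872/47619 = -38306*(-1/34912) + 1872*(1/47619) = 19153/17456 + 16/407 = 8074567/7104592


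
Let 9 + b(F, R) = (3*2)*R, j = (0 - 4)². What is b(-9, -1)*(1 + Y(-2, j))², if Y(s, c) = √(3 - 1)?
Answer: -45 - 30*√2 ≈ -87.426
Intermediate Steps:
j = 16 (j = (-4)² = 16)
Y(s, c) = √2
b(F, R) = -9 + 6*R (b(F, R) = -9 + (3*2)*R = -9 + 6*R)
b(-9, -1)*(1 + Y(-2, j))² = (-9 + 6*(-1))*(1 + √2)² = (-9 - 6)*(1 + √2)² = -15*(1 + √2)²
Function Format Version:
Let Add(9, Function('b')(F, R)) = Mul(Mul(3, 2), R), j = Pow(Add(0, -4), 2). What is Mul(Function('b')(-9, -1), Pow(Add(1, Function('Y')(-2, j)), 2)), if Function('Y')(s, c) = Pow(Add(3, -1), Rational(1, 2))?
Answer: Add(-45, Mul(-30, Pow(2, Rational(1, 2)))) ≈ -87.426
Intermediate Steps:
j = 16 (j = Pow(-4, 2) = 16)
Function('Y')(s, c) = Pow(2, Rational(1, 2))
Function('b')(F, R) = Add(-9, Mul(6, R)) (Function('b')(F, R) = Add(-9, Mul(Mul(3, 2), R)) = Add(-9, Mul(6, R)))
Mul(Function('b')(-9, -1), Pow(Add(1, Function('Y')(-2, j)), 2)) = Mul(Add(-9, Mul(6, -1)), Pow(Add(1, Pow(2, Rational(1, 2))), 2)) = Mul(Add(-9, -6), Pow(Add(1, Pow(2, Rational(1, 2))), 2)) = Mul(-15, Pow(Add(1, Pow(2, Rational(1, 2))), 2))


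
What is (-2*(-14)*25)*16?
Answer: 11200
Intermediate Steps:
(-2*(-14)*25)*16 = (28*25)*16 = 700*16 = 11200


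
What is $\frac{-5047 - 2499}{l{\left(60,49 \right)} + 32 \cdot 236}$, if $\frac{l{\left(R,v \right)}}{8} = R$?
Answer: $- \frac{3773}{4016} \approx -0.93949$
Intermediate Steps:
$l{\left(R,v \right)} = 8 R$
$\frac{-5047 - 2499}{l{\left(60,49 \right)} + 32 \cdot 236} = \frac{-5047 - 2499}{8 \cdot 60 + 32 \cdot 236} = - \frac{7546}{480 + 7552} = - \frac{7546}{8032} = \left(-7546\right) \frac{1}{8032} = - \frac{3773}{4016}$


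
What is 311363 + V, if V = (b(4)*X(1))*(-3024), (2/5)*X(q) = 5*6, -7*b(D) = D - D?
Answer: 311363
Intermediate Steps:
b(D) = 0 (b(D) = -(D - D)/7 = -⅐*0 = 0)
X(q) = 75 (X(q) = 5*(5*6)/2 = (5/2)*30 = 75)
V = 0 (V = (0*75)*(-3024) = 0*(-3024) = 0)
311363 + V = 311363 + 0 = 311363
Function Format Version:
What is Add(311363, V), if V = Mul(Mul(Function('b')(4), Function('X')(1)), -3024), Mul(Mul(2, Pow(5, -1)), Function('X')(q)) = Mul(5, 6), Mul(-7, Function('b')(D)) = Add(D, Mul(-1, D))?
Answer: 311363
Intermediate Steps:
Function('b')(D) = 0 (Function('b')(D) = Mul(Rational(-1, 7), Add(D, Mul(-1, D))) = Mul(Rational(-1, 7), 0) = 0)
Function('X')(q) = 75 (Function('X')(q) = Mul(Rational(5, 2), Mul(5, 6)) = Mul(Rational(5, 2), 30) = 75)
V = 0 (V = Mul(Mul(0, 75), -3024) = Mul(0, -3024) = 0)
Add(311363, V) = Add(311363, 0) = 311363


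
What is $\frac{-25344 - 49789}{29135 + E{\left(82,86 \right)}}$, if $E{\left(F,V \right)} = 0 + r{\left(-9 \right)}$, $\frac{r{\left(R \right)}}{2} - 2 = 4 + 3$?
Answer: $- \frac{75133}{29153} \approx -2.5772$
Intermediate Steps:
$r{\left(R \right)} = 18$ ($r{\left(R \right)} = 4 + 2 \left(4 + 3\right) = 4 + 2 \cdot 7 = 4 + 14 = 18$)
$E{\left(F,V \right)} = 18$ ($E{\left(F,V \right)} = 0 + 18 = 18$)
$\frac{-25344 - 49789}{29135 + E{\left(82,86 \right)}} = \frac{-25344 - 49789}{29135 + 18} = - \frac{75133}{29153}$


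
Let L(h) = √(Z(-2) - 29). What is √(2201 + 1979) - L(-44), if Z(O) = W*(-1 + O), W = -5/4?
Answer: 2*√1045 - I*√101/2 ≈ 64.653 - 5.0249*I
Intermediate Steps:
W = -5/4 (W = -5*¼ = -5/4 ≈ -1.2500)
Z(O) = 5/4 - 5*O/4 (Z(O) = -5*(-1 + O)/4 = 5/4 - 5*O/4)
L(h) = I*√101/2 (L(h) = √((5/4 - 5/4*(-2)) - 29) = √((5/4 + 5/2) - 29) = √(15/4 - 29) = √(-101/4) = I*√101/2)
√(2201 + 1979) - L(-44) = √(2201 + 1979) - I*√101/2 = √4180 - I*√101/2 = 2*√1045 - I*√101/2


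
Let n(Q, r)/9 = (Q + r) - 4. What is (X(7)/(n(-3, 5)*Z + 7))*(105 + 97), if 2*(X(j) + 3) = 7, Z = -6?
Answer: 101/115 ≈ 0.87826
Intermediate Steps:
X(j) = 1/2 (X(j) = -3 + (1/2)*7 = -3 + 7/2 = 1/2)
n(Q, r) = -36 + 9*Q + 9*r (n(Q, r) = 9*((Q + r) - 4) = 9*(-4 + Q + r) = -36 + 9*Q + 9*r)
(X(7)/(n(-3, 5)*Z + 7))*(105 + 97) = (1/(2*((-36 + 9*(-3) + 9*5)*(-6) + 7)))*(105 + 97) = (1/(2*((-36 - 27 + 45)*(-6) + 7)))*202 = (1/(2*(-18*(-6) + 7)))*202 = (1/(2*(108 + 7)))*202 = ((1/2)/115)*202 = ((1/2)*(1/115))*202 = (1/230)*202 = 101/115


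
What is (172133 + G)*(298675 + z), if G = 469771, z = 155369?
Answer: 291452659776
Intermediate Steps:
(172133 + G)*(298675 + z) = (172133 + 469771)*(298675 + 155369) = 641904*454044 = 291452659776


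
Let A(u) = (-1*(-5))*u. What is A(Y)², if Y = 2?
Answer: 100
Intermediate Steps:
A(u) = 5*u
A(Y)² = (5*2)² = 10² = 100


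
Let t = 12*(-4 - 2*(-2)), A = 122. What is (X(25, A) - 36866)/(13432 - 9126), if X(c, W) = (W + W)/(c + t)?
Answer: -460703/53825 ≈ -8.5593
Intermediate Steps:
t = 0 (t = 12*(-4 + 4) = 12*0 = 0)
X(c, W) = 2*W/c (X(c, W) = (W + W)/(c + 0) = (2*W)/c = 2*W/c)
(X(25, A) - 36866)/(13432 - 9126) = (2*122/25 - 36866)/(13432 - 9126) = (2*122*(1/25) - 36866)/4306 = (244/25 - 36866)*(1/4306) = -921406/25*1/4306 = -460703/53825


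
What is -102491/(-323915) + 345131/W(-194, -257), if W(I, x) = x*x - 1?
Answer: 118562433433/21393937920 ≈ 5.5419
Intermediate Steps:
W(I, x) = -1 + x² (W(I, x) = x² - 1 = -1 + x²)
-102491/(-323915) + 345131/W(-194, -257) = -102491/(-323915) + 345131/(-1 + (-257)²) = -102491*(-1/323915) + 345131/(-1 + 66049) = 102491/323915 + 345131/66048 = 118562433433/21393937920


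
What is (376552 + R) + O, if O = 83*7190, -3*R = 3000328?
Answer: -80362/3 ≈ -26787.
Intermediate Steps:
R = -3000328/3 (R = -⅓*3000328 = -3000328/3 ≈ -1.0001e+6)
O = 596770
(376552 + R) + O = (376552 - 3000328/3) + 596770 = -1870672/3 + 596770 = -80362/3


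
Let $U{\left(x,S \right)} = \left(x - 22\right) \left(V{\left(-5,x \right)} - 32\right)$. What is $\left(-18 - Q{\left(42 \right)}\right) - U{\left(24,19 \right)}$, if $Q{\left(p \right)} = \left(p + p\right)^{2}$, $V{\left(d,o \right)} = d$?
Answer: $-7000$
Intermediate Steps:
$Q{\left(p \right)} = 4 p^{2}$ ($Q{\left(p \right)} = \left(2 p\right)^{2} = 4 p^{2}$)
$U{\left(x,S \right)} = 814 - 37 x$ ($U{\left(x,S \right)} = \left(x - 22\right) \left(-5 - 32\right) = \left(-22 + x\right) \left(-37\right) = 814 - 37 x$)
$\left(-18 - Q{\left(42 \right)}\right) - U{\left(24,19 \right)} = \left(-18 - 4 \cdot 42^{2}\right) - \left(814 - 888\right) = \left(-18 - 4 \cdot 1764\right) - \left(814 - 888\right) = \left(-18 - 7056\right) - -74 = \left(-18 - 7056\right) + 74 = -7074 + 74 = -7000$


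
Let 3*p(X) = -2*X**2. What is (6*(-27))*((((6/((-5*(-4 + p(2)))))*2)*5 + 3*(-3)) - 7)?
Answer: 11502/5 ≈ 2300.4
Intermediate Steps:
p(X) = -2*X**2/3 (p(X) = (-2*X**2)/3 = -2*X**2/3)
(6*(-27))*((((6/((-5*(-4 + p(2)))))*2)*5 + 3*(-3)) - 7) = (6*(-27))*((((6/((-5*(-4 - 2/3*2**2))))*2)*5 + 3*(-3)) - 7) = -162*((((6/((-5*(-4 - 2/3*4))))*2)*5 - 9) - 7) = -162*((((6/((-5*(-4 - 8/3))))*2)*5 - 9) - 7) = -162*((((6/((-5*(-20/3))))*2)*5 - 9) - 7) = -162*((((6/(100/3))*2)*5 - 9) - 7) = -162*((((6*(3/100))*2)*5 - 9) - 7) = -162*((((9/50)*2)*5 - 9) - 7) = -162*(((9/25)*5 - 9) - 7) = -162*((9/5 - 9) - 7) = -162*(-36/5 - 7) = -162*(-71/5) = 11502/5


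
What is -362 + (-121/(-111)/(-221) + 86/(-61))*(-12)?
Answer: -172096326/498797 ≈ -345.02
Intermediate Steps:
-362 + (-121/(-111)/(-221) + 86/(-61))*(-12) = -362 + (-121*(-1/111)*(-1/221) + 86*(-1/61))*(-12) = -362 + ((121/111)*(-1/221) - 86/61)*(-12) = -362 + (-121/24531 - 86/61)*(-12) = -362 - 2117047/1496391*(-12) = -362 + 8468188/498797 = -172096326/498797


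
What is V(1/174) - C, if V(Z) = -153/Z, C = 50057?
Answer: -76679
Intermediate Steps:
V(1/174) - C = -153/(1/174) - 1*50057 = -153/1/174 - 50057 = -153*174 - 50057 = -26622 - 50057 = -76679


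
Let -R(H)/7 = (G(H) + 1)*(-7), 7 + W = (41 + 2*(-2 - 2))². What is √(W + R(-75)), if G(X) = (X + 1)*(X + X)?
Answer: 3*√60559 ≈ 738.26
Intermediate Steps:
G(X) = 2*X*(1 + X) (G(X) = (1 + X)*(2*X) = 2*X*(1 + X))
W = 1082 (W = -7 + (41 + 2*(-2 - 2))² = -7 + (41 + 2*(-4))² = -7 + (41 - 8)² = -7 + 33² = -7 + 1089 = 1082)
R(H) = 49 + 98*H*(1 + H) (R(H) = -7*(2*H*(1 + H) + 1)*(-7) = -7*(1 + 2*H*(1 + H))*(-7) = -7*(-7 - 14*H*(1 + H)) = 49 + 98*H*(1 + H))
√(W + R(-75)) = √(1082 + (49 + 98*(-75)*(1 - 75))) = √(1082 + (49 + 98*(-75)*(-74))) = √(1082 + (49 + 543900)) = √(1082 + 543949) = √545031 = 3*√60559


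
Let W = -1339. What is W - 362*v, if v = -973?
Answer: 350887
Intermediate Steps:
W - 362*v = -1339 - 362*(-973) = -1339 + 352226 = 350887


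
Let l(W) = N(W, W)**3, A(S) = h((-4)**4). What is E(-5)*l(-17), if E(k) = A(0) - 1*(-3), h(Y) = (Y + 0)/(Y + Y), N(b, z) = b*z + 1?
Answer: 85361500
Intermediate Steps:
N(b, z) = 1 + b*z
h(Y) = 1/2 (h(Y) = Y/((2*Y)) = Y*(1/(2*Y)) = 1/2)
A(S) = 1/2
l(W) = (1 + W**2)**3 (l(W) = (1 + W*W)**3 = (1 + W**2)**3)
E(k) = 7/2 (E(k) = 1/2 - 1*(-3) = 1/2 + 3 = 7/2)
E(-5)*l(-17) = 7*(1 + (-17)**2)**3/2 = 7*(1 + 289)**3/2 = (7/2)*290**3 = (7/2)*24389000 = 85361500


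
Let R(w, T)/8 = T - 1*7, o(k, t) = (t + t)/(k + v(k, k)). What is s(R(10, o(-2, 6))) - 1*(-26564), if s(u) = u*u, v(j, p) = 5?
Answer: 27140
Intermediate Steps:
o(k, t) = 2*t/(5 + k) (o(k, t) = (t + t)/(k + 5) = (2*t)/(5 + k) = 2*t/(5 + k))
R(w, T) = -56 + 8*T (R(w, T) = 8*(T - 1*7) = 8*(T - 7) = 8*(-7 + T) = -56 + 8*T)
s(u) = u²
s(R(10, o(-2, 6))) - 1*(-26564) = (-56 + 8*(2*6/(5 - 2)))² - 1*(-26564) = (-56 + 8*(2*6/3))² + 26564 = (-56 + 8*(2*6*(⅓)))² + 26564 = (-56 + 8*4)² + 26564 = (-56 + 32)² + 26564 = (-24)² + 26564 = 576 + 26564 = 27140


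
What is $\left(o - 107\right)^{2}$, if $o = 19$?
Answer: $7744$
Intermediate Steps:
$\left(o - 107\right)^{2} = \left(19 - 107\right)^{2} = \left(-88\right)^{2} = 7744$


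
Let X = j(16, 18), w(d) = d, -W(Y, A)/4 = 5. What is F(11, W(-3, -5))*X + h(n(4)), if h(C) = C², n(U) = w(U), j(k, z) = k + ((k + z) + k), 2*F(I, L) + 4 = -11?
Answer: -479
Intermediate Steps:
W(Y, A) = -20 (W(Y, A) = -4*5 = -20)
F(I, L) = -15/2 (F(I, L) = -2 + (½)*(-11) = -2 - 11/2 = -15/2)
j(k, z) = z + 3*k (j(k, z) = k + (z + 2*k) = z + 3*k)
n(U) = U
X = 66 (X = 18 + 3*16 = 18 + 48 = 66)
F(11, W(-3, -5))*X + h(n(4)) = -15/2*66 + 4² = -495 + 16 = -479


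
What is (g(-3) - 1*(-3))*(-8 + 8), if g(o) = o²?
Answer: 0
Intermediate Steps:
(g(-3) - 1*(-3))*(-8 + 8) = ((-3)² - 1*(-3))*(-8 + 8) = (9 + 3)*0 = 12*0 = 0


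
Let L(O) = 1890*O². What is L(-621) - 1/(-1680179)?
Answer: 1224617769406711/1680179 ≈ 7.2886e+8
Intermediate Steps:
L(-621) - 1/(-1680179) = 1890*(-621)² - 1/(-1680179) = 1890*385641 - 1*(-1/1680179) = 728861490 + 1/1680179 = 1224617769406711/1680179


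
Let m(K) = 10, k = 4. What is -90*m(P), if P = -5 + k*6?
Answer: -900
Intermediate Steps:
P = 19 (P = -5 + 4*6 = -5 + 24 = 19)
-90*m(P) = -90*10 = -900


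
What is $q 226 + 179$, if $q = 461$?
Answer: $104365$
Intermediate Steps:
$q 226 + 179 = 461 \cdot 226 + 179 = 104186 + 179 = 104365$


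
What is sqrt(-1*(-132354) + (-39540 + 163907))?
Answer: sqrt(256721) ≈ 506.68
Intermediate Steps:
sqrt(-1*(-132354) + (-39540 + 163907)) = sqrt(132354 + 124367) = sqrt(256721)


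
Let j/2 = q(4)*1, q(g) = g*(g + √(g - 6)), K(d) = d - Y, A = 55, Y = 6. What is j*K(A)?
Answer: 1568 + 392*I*√2 ≈ 1568.0 + 554.37*I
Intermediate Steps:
K(d) = -6 + d (K(d) = d - 1*6 = d - 6 = -6 + d)
q(g) = g*(g + √(-6 + g))
j = 32 + 8*I*√2 (j = 2*((4*(4 + √(-6 + 4)))*1) = 2*((4*(4 + √(-2)))*1) = 2*((4*(4 + I*√2))*1) = 2*((16 + 4*I*√2)*1) = 2*(16 + 4*I*√2) = 32 + 8*I*√2 ≈ 32.0 + 11.314*I)
j*K(A) = (32 + 8*I*√2)*(-6 + 55) = (32 + 8*I*√2)*49 = 1568 + 392*I*√2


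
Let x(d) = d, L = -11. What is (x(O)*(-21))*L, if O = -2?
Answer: -462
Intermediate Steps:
(x(O)*(-21))*L = -2*(-21)*(-11) = 42*(-11) = -462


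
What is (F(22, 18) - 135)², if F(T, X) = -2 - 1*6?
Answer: 20449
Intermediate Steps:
F(T, X) = -8 (F(T, X) = -2 - 6 = -8)
(F(22, 18) - 135)² = (-8 - 135)² = (-143)² = 20449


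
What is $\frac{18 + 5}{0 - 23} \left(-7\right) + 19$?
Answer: $26$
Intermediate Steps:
$\frac{18 + 5}{0 - 23} \left(-7\right) + 19 = \frac{23}{-23} \left(-7\right) + 19 = 23 \left(- \frac{1}{23}\right) \left(-7\right) + 19 = \left(-1\right) \left(-7\right) + 19 = 7 + 19 = 26$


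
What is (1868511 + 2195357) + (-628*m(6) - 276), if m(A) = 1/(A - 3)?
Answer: 12190148/3 ≈ 4.0634e+6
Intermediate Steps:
m(A) = 1/(-3 + A)
(1868511 + 2195357) + (-628*m(6) - 276) = (1868511 + 2195357) + (-628/(-3 + 6) - 276) = 4063868 + (-628/3 - 276) = 4063868 - 1456/3 = 12190148/3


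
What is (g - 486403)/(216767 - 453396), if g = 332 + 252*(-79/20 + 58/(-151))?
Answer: 367808212/178654895 ≈ 2.0588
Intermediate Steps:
g = -573947/755 (g = 332 + 252*(-79*1/20 + 58*(-1/151)) = 332 + 252*(-79/20 - 58/151) = 332 + 252*(-13089/3020) = 332 - 824607/755 = -573947/755 ≈ -760.19)
(g - 486403)/(216767 - 453396) = (-573947/755 - 486403)/(216767 - 453396) = -367808212/755/(-236629) = -367808212/755*(-1/236629) = 367808212/178654895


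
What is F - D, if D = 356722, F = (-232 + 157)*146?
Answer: -367672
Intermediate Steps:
F = -10950 (F = -75*146 = -10950)
F - D = -10950 - 1*356722 = -10950 - 356722 = -367672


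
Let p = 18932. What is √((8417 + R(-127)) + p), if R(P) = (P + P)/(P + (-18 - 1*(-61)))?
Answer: √48248970/42 ≈ 165.38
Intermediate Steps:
R(P) = 2*P/(43 + P) (R(P) = (2*P)/(P + (-18 + 61)) = (2*P)/(P + 43) = (2*P)/(43 + P) = 2*P/(43 + P))
√((8417 + R(-127)) + p) = √((8417 + 2*(-127)/(43 - 127)) + 18932) = √((8417 + 2*(-127)/(-84)) + 18932) = √((8417 + 2*(-127)*(-1/84)) + 18932) = √((8417 + 127/42) + 18932) = √(353641/42 + 18932) = √(1148785/42) = √48248970/42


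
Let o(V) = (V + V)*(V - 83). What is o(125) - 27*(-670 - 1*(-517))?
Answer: 14631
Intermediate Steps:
o(V) = 2*V*(-83 + V) (o(V) = (2*V)*(-83 + V) = 2*V*(-83 + V))
o(125) - 27*(-670 - 1*(-517)) = 2*125*(-83 + 125) - 27*(-670 - 1*(-517)) = 2*125*42 - 27*(-670 + 517) = 10500 - 27*(-153) = 10500 + 4131 = 14631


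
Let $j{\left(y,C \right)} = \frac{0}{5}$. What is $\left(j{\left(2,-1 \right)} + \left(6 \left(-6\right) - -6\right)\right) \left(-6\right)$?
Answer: $180$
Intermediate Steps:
$j{\left(y,C \right)} = 0$ ($j{\left(y,C \right)} = 0 \cdot \frac{1}{5} = 0$)
$\left(j{\left(2,-1 \right)} + \left(6 \left(-6\right) - -6\right)\right) \left(-6\right) = \left(0 + \left(6 \left(-6\right) - -6\right)\right) \left(-6\right) = \left(0 + \left(-36 + 6\right)\right) \left(-6\right) = \left(0 - 30\right) \left(-6\right) = \left(-30\right) \left(-6\right) = 180$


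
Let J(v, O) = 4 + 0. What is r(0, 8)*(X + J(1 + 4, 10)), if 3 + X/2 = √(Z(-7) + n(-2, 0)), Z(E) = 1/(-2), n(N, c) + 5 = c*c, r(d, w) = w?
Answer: -16 + 8*I*√22 ≈ -16.0 + 37.523*I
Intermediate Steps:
n(N, c) = -5 + c² (n(N, c) = -5 + c*c = -5 + c²)
Z(E) = -½
J(v, O) = 4
X = -6 + I*√22 (X = -6 + 2*√(-½ + (-5 + 0²)) = -6 + 2*√(-½ + (-5 + 0)) = -6 + 2*√(-½ - 5) = -6 + 2*√(-11/2) = -6 + 2*(I*√22/2) = -6 + I*√22 ≈ -6.0 + 4.6904*I)
r(0, 8)*(X + J(1 + 4, 10)) = 8*((-6 + I*√22) + 4) = 8*(-2 + I*√22) = -16 + 8*I*√22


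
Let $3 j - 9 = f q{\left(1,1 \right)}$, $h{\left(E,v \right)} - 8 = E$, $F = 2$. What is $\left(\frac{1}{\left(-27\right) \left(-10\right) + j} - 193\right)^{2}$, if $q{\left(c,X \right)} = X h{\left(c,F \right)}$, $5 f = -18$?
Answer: $\frac{64018108324}{1718721} \approx 37248.0$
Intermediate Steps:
$h{\left(E,v \right)} = 8 + E$
$f = - \frac{18}{5}$ ($f = \frac{1}{5} \left(-18\right) = - \frac{18}{5} \approx -3.6$)
$q{\left(c,X \right)} = X \left(8 + c\right)$
$j = - \frac{39}{5}$ ($j = 3 + \frac{\left(- \frac{18}{5}\right) 1 \left(8 + 1\right)}{3} = 3 + \frac{\left(- \frac{18}{5}\right) 1 \cdot 9}{3} = 3 + \frac{\left(- \frac{18}{5}\right) 9}{3} = 3 + \frac{1}{3} \left(- \frac{162}{5}\right) = 3 - \frac{54}{5} = - \frac{39}{5} \approx -7.8$)
$\left(\frac{1}{\left(-27\right) \left(-10\right) + j} - 193\right)^{2} = \left(\frac{1}{\left(-27\right) \left(-10\right) - \frac{39}{5}} - 193\right)^{2} = \left(\frac{1}{270 - \frac{39}{5}} - 193\right)^{2} = \left(\frac{1}{\frac{1311}{5}} - 193\right)^{2} = \left(\frac{5}{1311} - 193\right)^{2} = \left(- \frac{253018}{1311}\right)^{2} = \frac{64018108324}{1718721}$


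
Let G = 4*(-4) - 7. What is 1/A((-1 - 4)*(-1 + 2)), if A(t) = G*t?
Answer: 1/115 ≈ 0.0086956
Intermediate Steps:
G = -23 (G = -16 - 7 = -23)
A(t) = -23*t
1/A((-1 - 4)*(-1 + 2)) = 1/(-23*(-1 - 4)*(-1 + 2)) = 1/(-(-115)) = 1/(-23*(-5)) = 1/115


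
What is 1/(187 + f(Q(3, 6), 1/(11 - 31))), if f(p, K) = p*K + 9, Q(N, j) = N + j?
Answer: 20/3911 ≈ 0.0051138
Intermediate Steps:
f(p, K) = 9 + K*p (f(p, K) = K*p + 9 = 9 + K*p)
1/(187 + f(Q(3, 6), 1/(11 - 31))) = 1/(187 + (9 + (3 + 6)/(11 - 31))) = 1/(187 + (9 + 9/(-20))) = 1/(187 + (9 - 1/20*9)) = 1/(187 + (9 - 9/20)) = 1/(187 + 171/20) = 1/(3911/20) = 20/3911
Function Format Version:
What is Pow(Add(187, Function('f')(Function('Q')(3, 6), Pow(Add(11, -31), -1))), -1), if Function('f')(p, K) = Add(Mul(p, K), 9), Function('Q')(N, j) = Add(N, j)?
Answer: Rational(20, 3911) ≈ 0.0051138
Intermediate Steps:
Function('f')(p, K) = Add(9, Mul(K, p)) (Function('f')(p, K) = Add(Mul(K, p), 9) = Add(9, Mul(K, p)))
Pow(Add(187, Function('f')(Function('Q')(3, 6), Pow(Add(11, -31), -1))), -1) = Pow(Add(187, Add(9, Mul(Pow(Add(11, -31), -1), Add(3, 6)))), -1) = Pow(Add(187, Add(9, Mul(Pow(-20, -1), 9))), -1) = Pow(Add(187, Add(9, Mul(Rational(-1, 20), 9))), -1) = Pow(Add(187, Add(9, Rational(-9, 20))), -1) = Pow(Add(187, Rational(171, 20)), -1) = Pow(Rational(3911, 20), -1) = Rational(20, 3911)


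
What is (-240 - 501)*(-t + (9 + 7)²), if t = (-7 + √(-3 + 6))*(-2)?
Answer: -179322 - 1482*√3 ≈ -1.8189e+5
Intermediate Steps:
t = 14 - 2*√3 (t = (-7 + √3)*(-2) = 14 - 2*√3 ≈ 10.536)
(-240 - 501)*(-t + (9 + 7)²) = (-240 - 501)*(-(14 - 2*√3) + (9 + 7)²) = -741*((-14 + 2*√3) + 16²) = -741*((-14 + 2*√3) + 256) = -741*(242 + 2*√3) = -179322 - 1482*√3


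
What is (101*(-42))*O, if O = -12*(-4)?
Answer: -203616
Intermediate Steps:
O = 48
(101*(-42))*O = (101*(-42))*48 = -4242*48 = -203616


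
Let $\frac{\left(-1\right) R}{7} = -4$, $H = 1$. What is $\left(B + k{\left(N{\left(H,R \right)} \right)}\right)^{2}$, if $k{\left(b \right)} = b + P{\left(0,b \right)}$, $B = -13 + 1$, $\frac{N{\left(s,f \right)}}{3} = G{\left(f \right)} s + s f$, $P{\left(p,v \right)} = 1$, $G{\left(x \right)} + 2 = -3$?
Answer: $3364$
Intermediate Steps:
$R = 28$ ($R = \left(-7\right) \left(-4\right) = 28$)
$G{\left(x \right)} = -5$ ($G{\left(x \right)} = -2 - 3 = -5$)
$N{\left(s,f \right)} = - 15 s + 3 f s$ ($N{\left(s,f \right)} = 3 \left(- 5 s + s f\right) = 3 \left(- 5 s + f s\right) = - 15 s + 3 f s$)
$B = -12$
$k{\left(b \right)} = 1 + b$ ($k{\left(b \right)} = b + 1 = 1 + b$)
$\left(B + k{\left(N{\left(H,R \right)} \right)}\right)^{2} = \left(-12 + \left(1 + 3 \cdot 1 \left(-5 + 28\right)\right)\right)^{2} = \left(-12 + \left(1 + 3 \cdot 1 \cdot 23\right)\right)^{2} = \left(-12 + \left(1 + 69\right)\right)^{2} = \left(-12 + 70\right)^{2} = 58^{2} = 3364$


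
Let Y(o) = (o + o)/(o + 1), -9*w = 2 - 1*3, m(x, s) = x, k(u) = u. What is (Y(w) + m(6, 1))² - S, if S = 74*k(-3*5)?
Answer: 28711/25 ≈ 1148.4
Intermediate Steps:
w = ⅑ (w = -(2 - 1*3)/9 = -(2 - 3)/9 = -⅑*(-1) = ⅑ ≈ 0.11111)
Y(o) = 2*o/(1 + o) (Y(o) = (2*o)/(1 + o) = 2*o/(1 + o))
S = -1110 (S = 74*(-3*5) = 74*(-15) = -1110)
(Y(w) + m(6, 1))² - S = (2*(⅑)/(1 + ⅑) + 6)² - 1*(-1110) = (2*(⅑)/(10/9) + 6)² + 1110 = (2*(⅑)*(9/10) + 6)² + 1110 = (⅕ + 6)² + 1110 = (31/5)² + 1110 = 961/25 + 1110 = 28711/25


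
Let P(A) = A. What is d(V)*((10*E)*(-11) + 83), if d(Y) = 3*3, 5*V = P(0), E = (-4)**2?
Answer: -15093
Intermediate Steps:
E = 16
V = 0 (V = (1/5)*0 = 0)
d(Y) = 9
d(V)*((10*E)*(-11) + 83) = 9*((10*16)*(-11) + 83) = 9*(160*(-11) + 83) = 9*(-1760 + 83) = 9*(-1677) = -15093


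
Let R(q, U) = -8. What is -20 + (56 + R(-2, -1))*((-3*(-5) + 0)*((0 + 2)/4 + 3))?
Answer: 2500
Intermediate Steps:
-20 + (56 + R(-2, -1))*((-3*(-5) + 0)*((0 + 2)/4 + 3)) = -20 + (56 - 8)*((-3*(-5) + 0)*((0 + 2)/4 + 3)) = -20 + 48*((15 + 0)*(2*(1/4) + 3)) = -20 + 48*(15*(1/2 + 3)) = -20 + 48*(15*(7/2)) = -20 + 48*(105/2) = -20 + 2520 = 2500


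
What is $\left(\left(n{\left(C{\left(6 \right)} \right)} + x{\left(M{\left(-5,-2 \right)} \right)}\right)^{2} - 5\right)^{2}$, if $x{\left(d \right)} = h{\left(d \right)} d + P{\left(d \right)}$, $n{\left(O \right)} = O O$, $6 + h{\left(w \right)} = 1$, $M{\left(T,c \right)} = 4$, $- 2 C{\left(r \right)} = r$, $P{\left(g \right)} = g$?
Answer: $1936$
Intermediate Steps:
$C{\left(r \right)} = - \frac{r}{2}$
$h{\left(w \right)} = -5$ ($h{\left(w \right)} = -6 + 1 = -5$)
$n{\left(O \right)} = O^{2}$
$x{\left(d \right)} = - 4 d$ ($x{\left(d \right)} = - 5 d + d = - 4 d$)
$\left(\left(n{\left(C{\left(6 \right)} \right)} + x{\left(M{\left(-5,-2 \right)} \right)}\right)^{2} - 5\right)^{2} = \left(\left(\left(\left(- \frac{1}{2}\right) 6\right)^{2} - 16\right)^{2} - 5\right)^{2} = \left(\left(\left(-3\right)^{2} - 16\right)^{2} - 5\right)^{2} = \left(\left(9 - 16\right)^{2} - 5\right)^{2} = \left(\left(-7\right)^{2} - 5\right)^{2} = \left(49 - 5\right)^{2} = 44^{2} = 1936$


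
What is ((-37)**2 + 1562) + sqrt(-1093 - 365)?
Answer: 2931 + 27*I*sqrt(2) ≈ 2931.0 + 38.184*I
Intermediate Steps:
((-37)**2 + 1562) + sqrt(-1093 - 365) = (1369 + 1562) + sqrt(-1458) = 2931 + 27*I*sqrt(2)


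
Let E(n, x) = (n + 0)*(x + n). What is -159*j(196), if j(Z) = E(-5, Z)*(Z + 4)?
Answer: 30369000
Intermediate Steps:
E(n, x) = n*(n + x)
j(Z) = (4 + Z)*(25 - 5*Z) (j(Z) = (-5*(-5 + Z))*(Z + 4) = (25 - 5*Z)*(4 + Z) = (4 + Z)*(25 - 5*Z))
-159*j(196) = -795*(4 + 196)*(5 - 1*196) = -795*200*(5 - 196) = -795*200*(-191) = -159*(-191000) = 30369000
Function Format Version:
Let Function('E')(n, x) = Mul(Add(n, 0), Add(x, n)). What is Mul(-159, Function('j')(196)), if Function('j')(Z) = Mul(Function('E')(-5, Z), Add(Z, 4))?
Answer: 30369000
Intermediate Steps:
Function('E')(n, x) = Mul(n, Add(n, x))
Function('j')(Z) = Mul(Add(4, Z), Add(25, Mul(-5, Z))) (Function('j')(Z) = Mul(Mul(-5, Add(-5, Z)), Add(Z, 4)) = Mul(Add(25, Mul(-5, Z)), Add(4, Z)) = Mul(Add(4, Z), Add(25, Mul(-5, Z))))
Mul(-159, Function('j')(196)) = Mul(-159, Mul(5, Add(4, 196), Add(5, Mul(-1, 196)))) = Mul(-159, Mul(5, 200, Add(5, -196))) = Mul(-159, Mul(5, 200, -191)) = Mul(-159, -191000) = 30369000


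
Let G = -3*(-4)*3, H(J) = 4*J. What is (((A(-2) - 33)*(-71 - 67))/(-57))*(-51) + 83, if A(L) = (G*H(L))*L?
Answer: -1272301/19 ≈ -66963.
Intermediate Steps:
G = 36 (G = 12*3 = 36)
A(L) = 144*L**2 (A(L) = (36*(4*L))*L = (144*L)*L = 144*L**2)
(((A(-2) - 33)*(-71 - 67))/(-57))*(-51) + 83 = (((144*(-2)**2 - 33)*(-71 - 67))/(-57))*(-51) + 83 = (((144*4 - 33)*(-138))*(-1/57))*(-51) + 83 = (((576 - 33)*(-138))*(-1/57))*(-51) + 83 = ((543*(-138))*(-1/57))*(-51) + 83 = -74934*(-1/57)*(-51) + 83 = (24978/19)*(-51) + 83 = -1273878/19 + 83 = -1272301/19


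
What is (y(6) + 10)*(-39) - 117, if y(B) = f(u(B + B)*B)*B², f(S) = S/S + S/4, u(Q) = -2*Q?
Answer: 48633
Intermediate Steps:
f(S) = 1 + S/4 (f(S) = 1 + S*(¼) = 1 + S/4)
y(B) = B²*(1 - B²) (y(B) = (1 + ((-2*(B + B))*B)/4)*B² = (1 + ((-4*B)*B)/4)*B² = (1 + (-4*B²)/4)*B² = (1 - B²)*B² = B²*(1 - B²))
(y(6) + 10)*(-39) - 117 = ((6² - 1*6⁴) + 10)*(-39) - 117 = ((36 - 1*1296) + 10)*(-39) - 117 = ((36 - 1296) + 10)*(-39) - 117 = (-1260 + 10)*(-39) - 117 = -1250*(-39) - 117 = 48750 - 117 = 48633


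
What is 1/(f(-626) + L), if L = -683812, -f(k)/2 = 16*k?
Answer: -1/663780 ≈ -1.5065e-6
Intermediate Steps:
f(k) = -32*k
1/(f(-626) + L) = 1/(-32*(-626) - 683812) = 1/(20032 - 683812) = 1/(-663780) = -1/663780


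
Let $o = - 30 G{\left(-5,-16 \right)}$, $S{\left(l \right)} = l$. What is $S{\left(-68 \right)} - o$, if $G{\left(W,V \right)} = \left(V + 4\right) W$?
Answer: $1732$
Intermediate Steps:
$G{\left(W,V \right)} = W \left(4 + V\right)$ ($G{\left(W,V \right)} = \left(4 + V\right) W = W \left(4 + V\right)$)
$o = -1800$ ($o = - 30 \left(- 5 \left(4 - 16\right)\right) = - 30 \left(\left(-5\right) \left(-12\right)\right) = \left(-30\right) 60 = -1800$)
$S{\left(-68 \right)} - o = -68 - -1800 = -68 + 1800 = 1732$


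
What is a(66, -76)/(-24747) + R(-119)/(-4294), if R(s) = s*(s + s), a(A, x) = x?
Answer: -3099815/470193 ≈ -6.5926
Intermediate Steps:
R(s) = 2*s² (R(s) = s*(2*s) = 2*s²)
a(66, -76)/(-24747) + R(-119)/(-4294) = -76/(-24747) + (2*(-119)²)/(-4294) = -76*(-1/24747) + (2*14161)*(-1/4294) = 76/24747 + 28322*(-1/4294) = 76/24747 - 14161/2147 = -3099815/470193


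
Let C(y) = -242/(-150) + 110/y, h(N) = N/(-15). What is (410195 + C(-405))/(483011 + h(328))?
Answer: 830647592/978052995 ≈ 0.84929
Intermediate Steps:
h(N) = -N/15 (h(N) = N*(-1/15) = -N/15)
C(y) = 121/75 + 110/y (C(y) = -242*(-1/150) + 110/y = 121/75 + 110/y)
(410195 + C(-405))/(483011 + h(328)) = (410195 + (121/75 + 110/(-405)))/(483011 - 1/15*328) = (410195 + (121/75 + 110*(-1/405)))/(483011 - 328/15) = (410195 + (121/75 - 22/81))/(7244837/15) = (410195 + 2717/2025)*(15/7244837) = (830647592/2025)*(15/7244837) = 830647592/978052995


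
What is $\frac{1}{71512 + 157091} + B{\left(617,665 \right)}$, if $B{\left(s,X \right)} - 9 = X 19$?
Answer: $\frac{2890456333}{228603} \approx 12644.0$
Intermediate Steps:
$B{\left(s,X \right)} = 9 + 19 X$ ($B{\left(s,X \right)} = 9 + X 19 = 9 + 19 X$)
$\frac{1}{71512 + 157091} + B{\left(617,665 \right)} = \frac{1}{71512 + 157091} + \left(9 + 19 \cdot 665\right) = \frac{1}{228603} + \left(9 + 12635\right) = \frac{1}{228603} + 12644 = \frac{2890456333}{228603}$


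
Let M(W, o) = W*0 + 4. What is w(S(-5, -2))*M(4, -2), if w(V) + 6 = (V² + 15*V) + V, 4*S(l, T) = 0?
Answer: -24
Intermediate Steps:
S(l, T) = 0 (S(l, T) = (¼)*0 = 0)
M(W, o) = 4 (M(W, o) = 0 + 4 = 4)
w(V) = -6 + V² + 16*V (w(V) = -6 + ((V² + 15*V) + V) = -6 + (V² + 16*V) = -6 + V² + 16*V)
w(S(-5, -2))*M(4, -2) = (-6 + 0² + 16*0)*4 = (-6 + 0 + 0)*4 = -6*4 = -24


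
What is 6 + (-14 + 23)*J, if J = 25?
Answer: 231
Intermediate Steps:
6 + (-14 + 23)*J = 6 + (-14 + 23)*25 = 6 + 9*25 = 6 + 225 = 231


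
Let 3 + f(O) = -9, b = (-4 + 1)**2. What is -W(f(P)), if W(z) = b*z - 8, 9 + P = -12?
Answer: 116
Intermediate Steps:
P = -21 (P = -9 - 12 = -21)
b = 9 (b = (-3)**2 = 9)
f(O) = -12 (f(O) = -3 - 9 = -12)
W(z) = -8 + 9*z (W(z) = 9*z - 8 = -8 + 9*z)
-W(f(P)) = -(-8 + 9*(-12)) = -(-8 - 108) = -1*(-116) = 116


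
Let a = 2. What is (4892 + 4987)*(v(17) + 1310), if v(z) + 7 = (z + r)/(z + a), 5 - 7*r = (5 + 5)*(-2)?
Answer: 1713443397/133 ≈ 1.2883e+7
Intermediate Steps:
r = 25/7 (r = 5/7 - (5 + 5)*(-2)/7 = 5/7 - 10*(-2)/7 = 5/7 - ⅐*(-20) = 5/7 + 20/7 = 25/7 ≈ 3.5714)
v(z) = -7 + (25/7 + z)/(2 + z) (v(z) = -7 + (z + 25/7)/(z + 2) = -7 + (25/7 + z)/(2 + z))
(4892 + 4987)*(v(17) + 1310) = (4892 + 4987)*((-73 - 42*17)/(7*(2 + 17)) + 1310) = 9879*((⅐)*(-73 - 714)/19 + 1310) = 9879*((⅐)*(1/19)*(-787) + 1310) = 9879*(-787/133 + 1310) = 9879*(173443/133) = 1713443397/133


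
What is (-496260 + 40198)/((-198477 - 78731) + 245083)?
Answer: 456062/32125 ≈ 14.196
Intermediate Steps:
(-496260 + 40198)/((-198477 - 78731) + 245083) = -456062/(-277208 + 245083) = -456062/(-32125) = -456062*(-1/32125) = 456062/32125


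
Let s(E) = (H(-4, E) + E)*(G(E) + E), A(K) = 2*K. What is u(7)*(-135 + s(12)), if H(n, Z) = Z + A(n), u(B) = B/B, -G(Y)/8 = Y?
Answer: -1479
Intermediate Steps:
G(Y) = -8*Y
u(B) = 1
H(n, Z) = Z + 2*n
s(E) = -7*E*(-8 + 2*E) (s(E) = ((E + 2*(-4)) + E)*(-8*E + E) = ((E - 8) + E)*(-7*E) = ((-8 + E) + E)*(-7*E) = (-8 + 2*E)*(-7*E) = -7*E*(-8 + 2*E))
u(7)*(-135 + s(12)) = 1*(-135 + 14*12*(4 - 1*12)) = 1*(-135 + 14*12*(4 - 12)) = 1*(-135 + 14*12*(-8)) = 1*(-135 - 1344) = 1*(-1479) = -1479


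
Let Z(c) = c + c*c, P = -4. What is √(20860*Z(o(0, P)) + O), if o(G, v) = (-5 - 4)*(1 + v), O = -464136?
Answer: 2*√3826506 ≈ 3912.3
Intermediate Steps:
o(G, v) = -9 - 9*v (o(G, v) = -9*(1 + v) = -9 - 9*v)
Z(c) = c + c²
√(20860*Z(o(0, P)) + O) = √(20860*((-9 - 9*(-4))*(1 + (-9 - 9*(-4)))) - 464136) = √(20860*((-9 + 36)*(1 + (-9 + 36))) - 464136) = √(20860*(27*(1 + 27)) - 464136) = √(20860*(27*28) - 464136) = √(20860*756 - 464136) = √(15770160 - 464136) = √15306024 = 2*√3826506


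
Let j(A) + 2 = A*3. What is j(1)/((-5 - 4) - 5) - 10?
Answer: -141/14 ≈ -10.071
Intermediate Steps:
j(A) = -2 + 3*A (j(A) = -2 + A*3 = -2 + 3*A)
j(1)/((-5 - 4) - 5) - 10 = (-2 + 3*1)/((-5 - 4) - 5) - 10 = (-2 + 3)/(-9 - 5) - 10 = 1/(-14) - 10 = 1*(-1/14) - 10 = -1/14 - 10 = -141/14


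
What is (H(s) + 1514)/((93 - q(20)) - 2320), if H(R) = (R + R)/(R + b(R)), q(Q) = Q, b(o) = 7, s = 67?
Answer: -18695/27713 ≈ -0.67459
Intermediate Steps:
H(R) = 2*R/(7 + R) (H(R) = (R + R)/(R + 7) = (2*R)/(7 + R) = 2*R/(7 + R))
(H(s) + 1514)/((93 - q(20)) - 2320) = (2*67/(7 + 67) + 1514)/((93 - 1*20) - 2320) = (2*67/74 + 1514)/((93 - 20) - 2320) = (2*67*(1/74) + 1514)/(73 - 2320) = (67/37 + 1514)/(-2247) = (56085/37)*(-1/2247) = -18695/27713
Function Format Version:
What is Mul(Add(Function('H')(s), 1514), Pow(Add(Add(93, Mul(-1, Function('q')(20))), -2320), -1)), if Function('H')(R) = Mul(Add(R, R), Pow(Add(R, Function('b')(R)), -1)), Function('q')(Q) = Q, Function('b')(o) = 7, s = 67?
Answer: Rational(-18695, 27713) ≈ -0.67459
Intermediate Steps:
Function('H')(R) = Mul(2, R, Pow(Add(7, R), -1)) (Function('H')(R) = Mul(Add(R, R), Pow(Add(R, 7), -1)) = Mul(Mul(2, R), Pow(Add(7, R), -1)) = Mul(2, R, Pow(Add(7, R), -1)))
Mul(Add(Function('H')(s), 1514), Pow(Add(Add(93, Mul(-1, Function('q')(20))), -2320), -1)) = Mul(Add(Mul(2, 67, Pow(Add(7, 67), -1)), 1514), Pow(Add(Add(93, Mul(-1, 20)), -2320), -1)) = Mul(Add(Mul(2, 67, Pow(74, -1)), 1514), Pow(Add(Add(93, -20), -2320), -1)) = Mul(Add(Mul(2, 67, Rational(1, 74)), 1514), Pow(Add(73, -2320), -1)) = Mul(Add(Rational(67, 37), 1514), Pow(-2247, -1)) = Mul(Rational(56085, 37), Rational(-1, 2247)) = Rational(-18695, 27713)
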